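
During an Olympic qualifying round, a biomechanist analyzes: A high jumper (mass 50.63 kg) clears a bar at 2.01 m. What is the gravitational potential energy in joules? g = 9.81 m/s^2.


PE = m * g * h
PE = 50.63 * 9.81 * 2.01
PE = 496.6803 * 2.01 = 998.3274 J

998.3274 J


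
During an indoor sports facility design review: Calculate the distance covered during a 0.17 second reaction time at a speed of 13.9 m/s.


d = v * t
d = 13.9 * 0.17
d = 2.363 m

2.363 m


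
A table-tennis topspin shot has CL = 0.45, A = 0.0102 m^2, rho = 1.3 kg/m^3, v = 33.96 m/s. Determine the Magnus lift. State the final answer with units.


FM = 0.5 * CL * rho * A * v^2
FM = 0.5 * 0.45 * 1.3 * 0.0102 * 33.96^2
v^2 = 1153.2816
FM = 0.5 * 0.45 * 1.3 * 0.0102 * 1153.2816 = 3.4408 N

3.4408 N


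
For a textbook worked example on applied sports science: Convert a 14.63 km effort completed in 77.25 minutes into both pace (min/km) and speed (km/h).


Pace = time / distance = 77.25 min / 14.63 km = 5.2802 min/km
Speed = distance / time_in_hours = 14.63 / 1.2875 hr
Speed = 11.3631 km/h

5.2802 min/km, 11.3631 km/h


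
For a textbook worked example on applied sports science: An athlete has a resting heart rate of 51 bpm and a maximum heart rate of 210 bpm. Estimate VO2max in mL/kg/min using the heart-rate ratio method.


VO2max = 15.3 * HRmax / HRrest
VO2max = 15.3 * 210 / 51
VO2max = 3213 / 51 = 63 mL/kg/min

63 mL/kg/min


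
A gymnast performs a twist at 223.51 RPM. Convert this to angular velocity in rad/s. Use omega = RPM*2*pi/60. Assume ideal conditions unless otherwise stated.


omega = RPM * 2 * pi / 60
omega = 223.51 * 2 * 3.14159 / 60
omega = 1404.3547 / 60 = 23.4059 rad/s

23.4059 rad/s


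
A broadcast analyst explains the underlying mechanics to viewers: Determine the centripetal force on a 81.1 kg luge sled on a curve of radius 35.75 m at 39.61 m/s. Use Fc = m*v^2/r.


Fc = m * v^2 / r
v^2 = 39.61^2 = 1568.9521
Fc = 81.1 * 1568.9521 / 35.75
Fc = 127242.0153 / 35.75 = 3559.2172 N

3559.2172 N


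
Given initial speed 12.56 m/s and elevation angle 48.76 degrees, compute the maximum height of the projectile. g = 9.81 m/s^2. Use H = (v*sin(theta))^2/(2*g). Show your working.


H = (v*sin(theta))^2 / (2*g)
vy = v*sin(theta) = 12.56 * sin(48.76 deg) = 9.4446 m/s
H = vy^2 / (2*g) = 89.1996 / (2*9.81)
H = 89.1996 / 19.62 = 4.5464 m

4.5464 m


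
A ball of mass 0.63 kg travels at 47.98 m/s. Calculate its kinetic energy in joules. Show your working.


KE = 0.5 * m * v^2
KE = 0.5 * 0.63 * 47.98^2
KE = 0.5 * 0.63 * 2302.0804 = 725.1553 J

725.1553 J


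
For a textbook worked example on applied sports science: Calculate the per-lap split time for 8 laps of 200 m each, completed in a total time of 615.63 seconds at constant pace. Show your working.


Split time = total_time / n_laps = 615.63 / 8
Split time = 76.9537 s per lap

76.9537 s


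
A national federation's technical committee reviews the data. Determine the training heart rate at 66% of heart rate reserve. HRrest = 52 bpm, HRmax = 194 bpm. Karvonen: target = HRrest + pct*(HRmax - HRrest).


Target = HRrest + pct*(HRmax - HRrest)
Heart rate reserve = HRmax - HRrest = 194 - 52 = 142 bpm
Fraction = 66% = 0.66
Target = 52 + 0.66 * 142
Target = 52 + 93.72 = 145.72 bpm

145.72 bpm


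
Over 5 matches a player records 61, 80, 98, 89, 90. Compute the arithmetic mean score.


Average = sum / n
Sum = 418
Average = 418 / 5 = 83.6

83.6


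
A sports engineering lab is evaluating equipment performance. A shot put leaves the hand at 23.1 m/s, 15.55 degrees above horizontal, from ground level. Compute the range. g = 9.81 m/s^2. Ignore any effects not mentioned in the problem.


R = v^2 * sin(2*theta) / g
Convert angle to radians: theta = 15.55 deg = 0.2714 rad
sin(2*theta) = sin(0.5428) = 0.5165
R = 23.1^2 * 0.5165 / 9.81
R = 533.61 * 0.5165 / 9.81 = 28.0966 m

28.0966 m


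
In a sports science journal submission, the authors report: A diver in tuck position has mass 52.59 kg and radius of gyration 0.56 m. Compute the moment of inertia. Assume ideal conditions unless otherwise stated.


I = m * k^2
I = 52.59 * 0.56^2
I = 52.59 * 0.3136 = 16.4922 kg*m^2

16.4922 kg*m^2


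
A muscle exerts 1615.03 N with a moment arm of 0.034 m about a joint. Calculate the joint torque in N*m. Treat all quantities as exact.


tau = F * d
tau = 1615.03 * 0.034
tau = 54.911 N*m

54.911 N*m


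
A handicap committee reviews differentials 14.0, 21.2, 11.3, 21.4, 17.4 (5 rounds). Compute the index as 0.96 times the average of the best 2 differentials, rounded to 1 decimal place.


All differentials: 14.0, 21.2, 11.3, 21.4, 17.4
Sorted: 11.3, 14.0, 17.4, 21.2, 21.4
Best 2: 11.3, 14.0
Average of best = 25.3 / 2 = 12.65
Raw index = 12.65 * 0.96 = 12.144
Handicap index = round(12.144, 1) = 12.1

12.1


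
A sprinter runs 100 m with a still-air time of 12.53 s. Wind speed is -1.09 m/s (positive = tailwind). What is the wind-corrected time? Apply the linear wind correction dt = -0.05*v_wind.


dt = -0.05 * v_wind = -0.05 * -1.09 = 0.0545 s
t_corrected = t_still + dt = 12.53 + (0.0545)
t_corrected = 12.5845 s

12.5845 s


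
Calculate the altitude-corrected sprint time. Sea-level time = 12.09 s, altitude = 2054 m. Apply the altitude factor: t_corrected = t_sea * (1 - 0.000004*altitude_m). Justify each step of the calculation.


Correction factor = 1 - 0.000004 * 2054 = 0.991784
t_corrected = t_sea * factor = 12.09 * 0.991784
t_corrected = 11.9907 s

11.9907 s


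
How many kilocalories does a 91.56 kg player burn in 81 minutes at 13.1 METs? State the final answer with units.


kcal = MET * mass * time_hr
Convert time: 81 min = 1.35 hr
kcal = 13.1 * 91.56 * 1.35
kcal = 1619.2386 kcal

1619.2386 kcal


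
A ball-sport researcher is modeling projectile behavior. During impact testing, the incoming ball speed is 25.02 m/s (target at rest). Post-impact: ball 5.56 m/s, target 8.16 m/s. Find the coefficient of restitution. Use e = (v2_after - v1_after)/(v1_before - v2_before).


e = (v2_after - v1_after) / (v1_before - v2_before)
Numerator = 8.16 - 5.56 = 2.6
Denominator = 25.02 - 0 = 25.02
e = 2.6 / 25.02 = 0.1039

0.1039


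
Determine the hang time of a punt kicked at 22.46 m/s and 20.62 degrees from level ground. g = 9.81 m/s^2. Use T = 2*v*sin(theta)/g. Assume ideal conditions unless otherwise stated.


T = 2*v*sin(theta)/g
sin(theta) = sin(20.62 deg) = 0.3522
T = 2*22.46*0.3522 / 9.81
T = 15.8194 / 9.81 = 1.6126 s

1.6126 s


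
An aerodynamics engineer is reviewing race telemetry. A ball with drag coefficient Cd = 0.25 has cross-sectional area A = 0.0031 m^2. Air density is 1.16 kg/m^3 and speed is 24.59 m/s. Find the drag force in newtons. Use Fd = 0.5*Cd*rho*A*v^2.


Fd = 0.5 * Cd * rho * A * v^2
Fd = 0.5 * 0.25 * 1.16 * 0.0031 * 24.59^2
v^2 = 604.6681
Fd = 0.5 * 0.25 * 1.16 * 0.0031 * 604.6681 = 0.2718 N

0.2718 N


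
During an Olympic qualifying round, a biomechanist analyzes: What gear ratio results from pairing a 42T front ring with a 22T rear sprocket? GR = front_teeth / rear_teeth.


GR = front_teeth / rear_teeth
GR = 42 / 22
GR = 1.9091

1.9091


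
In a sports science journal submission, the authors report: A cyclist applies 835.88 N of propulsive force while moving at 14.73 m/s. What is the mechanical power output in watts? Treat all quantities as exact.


P = F * v
P = 835.88 * 14.73
P = 12312.5124 W

12312.5124 W


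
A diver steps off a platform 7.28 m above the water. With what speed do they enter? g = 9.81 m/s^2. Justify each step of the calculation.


v = sqrt(2 * g * h)
v = sqrt(2 * 9.81 * 7.28)
v = sqrt(142.8336) = 11.9513 m/s

11.9513 m/s


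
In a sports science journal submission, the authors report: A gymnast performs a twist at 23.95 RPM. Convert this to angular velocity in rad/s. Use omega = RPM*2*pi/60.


omega = RPM * 2 * pi / 60
omega = 23.95 * 2 * 3.14159 / 60
omega = 150.4823 / 60 = 2.508 rad/s

2.508 rad/s


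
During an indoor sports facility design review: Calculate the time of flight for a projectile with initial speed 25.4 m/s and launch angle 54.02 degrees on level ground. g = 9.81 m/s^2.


T = 2*v*sin(theta)/g
sin(theta) = sin(54.02 deg) = 0.8092
T = 2*25.4*0.8092 / 9.81
T = 41.1085 / 9.81 = 4.1905 s

4.1905 s


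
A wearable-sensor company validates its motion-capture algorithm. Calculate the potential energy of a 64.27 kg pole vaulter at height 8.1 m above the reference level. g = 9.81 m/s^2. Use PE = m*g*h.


PE = m * g * h
PE = 64.27 * 9.81 * 8.1
PE = 630.4887 * 8.1 = 5106.9585 J

5106.9585 J


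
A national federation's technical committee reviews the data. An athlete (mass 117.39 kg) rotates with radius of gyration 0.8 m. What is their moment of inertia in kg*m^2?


I = m * k^2
I = 117.39 * 0.8^2
I = 117.39 * 0.64 = 75.1296 kg*m^2

75.1296 kg*m^2


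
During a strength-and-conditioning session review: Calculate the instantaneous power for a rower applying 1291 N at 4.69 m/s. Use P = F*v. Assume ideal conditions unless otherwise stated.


P = F * v
P = 1291 * 4.69
P = 6054.79 W

6054.79 W


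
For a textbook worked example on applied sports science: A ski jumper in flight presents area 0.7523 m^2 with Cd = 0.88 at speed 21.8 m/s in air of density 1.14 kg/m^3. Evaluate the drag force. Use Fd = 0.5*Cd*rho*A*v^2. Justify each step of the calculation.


Fd = 0.5 * Cd * rho * A * v^2
Fd = 0.5 * 0.88 * 1.14 * 0.7523 * 21.8^2
v^2 = 475.24
Fd = 0.5 * 0.88 * 1.14 * 0.7523 * 475.24 = 179.3336 N

179.3336 N


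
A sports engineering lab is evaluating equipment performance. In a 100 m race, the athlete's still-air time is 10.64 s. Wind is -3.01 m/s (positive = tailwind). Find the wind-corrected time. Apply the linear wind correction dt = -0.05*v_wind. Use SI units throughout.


dt = -0.05 * v_wind = -0.05 * -3.01 = 0.1505 s
t_corrected = t_still + dt = 10.64 + (0.1505)
t_corrected = 10.7905 s

10.7905 s


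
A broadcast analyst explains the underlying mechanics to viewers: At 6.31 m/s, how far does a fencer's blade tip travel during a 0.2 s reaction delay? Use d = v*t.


d = v * t
d = 6.31 * 0.2
d = 1.262 m

1.262 m


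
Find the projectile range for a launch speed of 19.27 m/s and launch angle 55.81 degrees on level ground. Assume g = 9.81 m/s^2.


R = v^2 * sin(2*theta) / g
Convert angle to radians: theta = 55.81 deg = 0.9741 rad
sin(2*theta) = sin(1.9481) = 0.9296
R = 19.27^2 * 0.9296 / 9.81
R = 371.3329 * 0.9296 / 9.81 = 35.1895 m

35.1895 m


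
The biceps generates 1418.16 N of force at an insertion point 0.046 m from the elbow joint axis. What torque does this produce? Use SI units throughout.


tau = F * d
tau = 1418.16 * 0.046
tau = 65.2354 N*m

65.2354 N*m


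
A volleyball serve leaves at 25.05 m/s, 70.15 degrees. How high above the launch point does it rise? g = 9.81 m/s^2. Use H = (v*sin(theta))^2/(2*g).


H = (v*sin(theta))^2 / (2*g)
vy = v*sin(theta) = 25.05 * sin(70.15 deg) = 23.5616 m/s
H = vy^2 / (2*g) = 555.1513 / (2*9.81)
H = 555.1513 / 19.62 = 28.2952 m

28.2952 m


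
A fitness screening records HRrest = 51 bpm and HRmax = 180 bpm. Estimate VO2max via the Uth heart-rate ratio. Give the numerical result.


VO2max = 15.3 * HRmax / HRrest
VO2max = 15.3 * 180 / 51
VO2max = 2754 / 51 = 54 mL/kg/min

54 mL/kg/min


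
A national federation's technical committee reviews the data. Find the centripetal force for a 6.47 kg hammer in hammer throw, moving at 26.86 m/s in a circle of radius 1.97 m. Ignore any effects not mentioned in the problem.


Fc = m * v^2 / r
v^2 = 26.86^2 = 721.4596
Fc = 6.47 * 721.4596 / 1.97
Fc = 4667.8436 / 1.97 = 2369.4638 N

2369.4638 N


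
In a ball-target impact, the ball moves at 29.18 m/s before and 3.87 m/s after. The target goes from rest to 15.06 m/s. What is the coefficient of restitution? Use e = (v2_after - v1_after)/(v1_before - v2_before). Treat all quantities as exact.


e = (v2_after - v1_after) / (v1_before - v2_before)
Numerator = 15.06 - 3.87 = 11.19
Denominator = 29.18 - 0 = 29.18
e = 11.19 / 29.18 = 0.3835

0.3835


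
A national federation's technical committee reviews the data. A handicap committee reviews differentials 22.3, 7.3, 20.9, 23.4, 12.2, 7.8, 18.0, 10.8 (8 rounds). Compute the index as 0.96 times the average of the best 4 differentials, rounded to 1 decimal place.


All differentials: 22.3, 7.3, 20.9, 23.4, 12.2, 7.8, 18.0, 10.8
Sorted: 7.3, 7.8, 10.8, 12.2, 18.0, 20.9, 22.3, 23.4
Best 4: 7.3, 7.8, 10.8, 12.2
Average of best = 38.1 / 4 = 9.525
Raw index = 9.525 * 0.96 = 9.144
Handicap index = round(9.144, 1) = 9.1

9.1


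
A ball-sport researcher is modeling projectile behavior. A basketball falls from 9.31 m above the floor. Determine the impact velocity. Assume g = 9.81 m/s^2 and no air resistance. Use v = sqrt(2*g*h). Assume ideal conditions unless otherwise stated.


v = sqrt(2 * g * h)
v = sqrt(2 * 9.81 * 9.31)
v = sqrt(182.6622) = 13.5153 m/s

13.5153 m/s


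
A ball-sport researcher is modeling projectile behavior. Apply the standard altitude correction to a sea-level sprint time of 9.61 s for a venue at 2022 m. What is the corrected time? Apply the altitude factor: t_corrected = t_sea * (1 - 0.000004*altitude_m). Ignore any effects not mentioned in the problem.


Correction factor = 1 - 0.000004 * 2022 = 0.991912
t_corrected = t_sea * factor = 9.61 * 0.991912
t_corrected = 9.5323 s

9.5323 s


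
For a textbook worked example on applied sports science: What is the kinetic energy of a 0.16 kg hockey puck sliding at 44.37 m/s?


KE = 0.5 * m * v^2
KE = 0.5 * 0.16 * 44.37^2
KE = 0.5 * 0.16 * 1968.6969 = 157.4958 J

157.4958 J


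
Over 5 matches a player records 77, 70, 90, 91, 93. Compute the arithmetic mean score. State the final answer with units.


Average = sum / n
Sum = 421
Average = 421 / 5 = 84.2

84.2


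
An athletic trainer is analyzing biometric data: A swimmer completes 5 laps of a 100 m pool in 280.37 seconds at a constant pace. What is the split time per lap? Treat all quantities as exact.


Split time = total_time / n_laps = 280.37 / 5
Split time = 56.074 s per lap

56.074 s


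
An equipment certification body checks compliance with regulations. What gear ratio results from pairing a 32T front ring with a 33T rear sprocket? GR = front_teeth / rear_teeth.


GR = front_teeth / rear_teeth
GR = 32 / 33
GR = 0.9697

0.9697


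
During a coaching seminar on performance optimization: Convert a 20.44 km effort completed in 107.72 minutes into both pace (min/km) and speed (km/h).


Pace = time / distance = 107.72 min / 20.44 km = 5.2701 min/km
Speed = distance / time_in_hours = 20.44 / 1.7953 hr
Speed = 11.3851 km/h

5.2701 min/km, 11.3851 km/h


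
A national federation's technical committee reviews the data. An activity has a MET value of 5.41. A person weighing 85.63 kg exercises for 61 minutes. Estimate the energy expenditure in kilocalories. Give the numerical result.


kcal = MET * mass * time_hr
Convert time: 61 min = 1.0167 hr
kcal = 5.41 * 85.63 * 1.0167
kcal = 470.9793 kcal

470.9793 kcal


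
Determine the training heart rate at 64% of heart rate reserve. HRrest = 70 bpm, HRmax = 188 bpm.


Target = HRrest + pct*(HRmax - HRrest)
Heart rate reserve = HRmax - HRrest = 188 - 70 = 118 bpm
Fraction = 64% = 0.64
Target = 70 + 0.64 * 118
Target = 70 + 75.52 = 145.52 bpm

145.52 bpm


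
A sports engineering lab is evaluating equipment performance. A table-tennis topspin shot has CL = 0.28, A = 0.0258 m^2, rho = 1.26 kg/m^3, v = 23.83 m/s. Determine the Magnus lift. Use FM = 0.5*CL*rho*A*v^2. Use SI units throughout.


FM = 0.5 * CL * rho * A * v^2
FM = 0.5 * 0.28 * 1.26 * 0.0258 * 23.83^2
v^2 = 567.8689
FM = 0.5 * 0.28 * 1.26 * 0.0258 * 567.8689 = 2.5844 N

2.5844 N


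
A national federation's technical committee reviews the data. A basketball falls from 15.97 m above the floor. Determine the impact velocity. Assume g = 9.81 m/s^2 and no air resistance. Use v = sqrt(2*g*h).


v = sqrt(2 * g * h)
v = sqrt(2 * 9.81 * 15.97)
v = sqrt(313.3314) = 17.7012 m/s

17.7012 m/s


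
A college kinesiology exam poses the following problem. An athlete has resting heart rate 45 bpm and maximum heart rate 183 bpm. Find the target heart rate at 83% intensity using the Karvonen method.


Target = HRrest + pct*(HRmax - HRrest)
Heart rate reserve = HRmax - HRrest = 183 - 45 = 138 bpm
Fraction = 83% = 0.83
Target = 45 + 0.83 * 138
Target = 45 + 114.54 = 159.54 bpm

159.54 bpm


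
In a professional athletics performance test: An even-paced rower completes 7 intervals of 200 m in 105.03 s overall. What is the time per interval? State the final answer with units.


Split time = total_time / n_laps = 105.03 / 7
Split time = 15.0043 s per lap

15.0043 s


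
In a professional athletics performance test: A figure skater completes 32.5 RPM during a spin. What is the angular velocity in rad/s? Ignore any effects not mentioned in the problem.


omega = RPM * 2 * pi / 60
omega = 32.5 * 2 * 3.14159 / 60
omega = 204.2035 / 60 = 3.4034 rad/s

3.4034 rad/s


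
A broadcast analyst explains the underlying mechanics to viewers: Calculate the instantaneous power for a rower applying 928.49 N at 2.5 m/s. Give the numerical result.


P = F * v
P = 928.49 * 2.5
P = 2321.225 W

2321.225 W


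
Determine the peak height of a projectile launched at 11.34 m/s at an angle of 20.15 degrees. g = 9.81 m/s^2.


H = (v*sin(theta))^2 / (2*g)
vy = v*sin(theta) = 11.34 * sin(20.15 deg) = 3.9064 m/s
H = vy^2 / (2*g) = 15.2599 / (2*9.81)
H = 15.2599 / 19.62 = 0.7778 m

0.7778 m


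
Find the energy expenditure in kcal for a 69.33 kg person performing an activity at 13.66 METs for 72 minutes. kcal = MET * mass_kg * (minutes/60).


kcal = MET * mass * time_hr
Convert time: 72 min = 1.2 hr
kcal = 13.66 * 69.33 * 1.2
kcal = 1136.4574 kcal

1136.4574 kcal


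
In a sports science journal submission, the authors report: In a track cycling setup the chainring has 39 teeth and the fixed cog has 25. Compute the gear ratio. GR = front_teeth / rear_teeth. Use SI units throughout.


GR = front_teeth / rear_teeth
GR = 39 / 25
GR = 1.56

1.56


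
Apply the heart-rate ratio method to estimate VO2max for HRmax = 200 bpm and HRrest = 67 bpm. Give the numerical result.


VO2max = 15.3 * HRmax / HRrest
VO2max = 15.3 * 200 / 67
VO2max = 3060 / 67 = 45.6716 mL/kg/min

45.6716 mL/kg/min


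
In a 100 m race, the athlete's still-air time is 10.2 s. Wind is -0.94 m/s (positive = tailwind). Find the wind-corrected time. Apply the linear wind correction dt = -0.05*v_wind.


dt = -0.05 * v_wind = -0.05 * -0.94 = 0.047 s
t_corrected = t_still + dt = 10.2 + (0.047)
t_corrected = 10.247 s

10.247 s


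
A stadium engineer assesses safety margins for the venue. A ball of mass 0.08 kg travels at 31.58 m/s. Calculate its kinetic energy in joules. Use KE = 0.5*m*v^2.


KE = 0.5 * m * v^2
KE = 0.5 * 0.08 * 31.58^2
KE = 0.5 * 0.08 * 997.2964 = 39.8919 J

39.8919 J


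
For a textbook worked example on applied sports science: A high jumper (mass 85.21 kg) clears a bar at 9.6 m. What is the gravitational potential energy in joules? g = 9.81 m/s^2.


PE = m * g * h
PE = 85.21 * 9.81 * 9.6
PE = 835.9101 * 9.6 = 8024.737 J

8024.737 J


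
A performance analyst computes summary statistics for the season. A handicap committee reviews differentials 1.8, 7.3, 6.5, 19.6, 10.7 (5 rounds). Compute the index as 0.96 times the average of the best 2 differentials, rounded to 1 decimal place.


All differentials: 1.8, 7.3, 6.5, 19.6, 10.7
Sorted: 1.8, 6.5, 7.3, 10.7, 19.6
Best 2: 1.8, 6.5
Average of best = 8.3 / 2 = 4.15
Raw index = 4.15 * 0.96 = 3.984
Handicap index = round(3.984, 1) = 4.0

4.0


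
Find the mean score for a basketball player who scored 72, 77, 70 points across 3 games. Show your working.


Average = sum / n
Sum = 219
Average = 219 / 3 = 73

73


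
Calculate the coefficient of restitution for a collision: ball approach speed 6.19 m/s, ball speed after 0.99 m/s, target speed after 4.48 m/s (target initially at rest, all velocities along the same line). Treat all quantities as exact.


e = (v2_after - v1_after) / (v1_before - v2_before)
Numerator = 4.48 - 0.99 = 3.49
Denominator = 6.19 - 0 = 6.19
e = 3.49 / 6.19 = 0.5638

0.5638


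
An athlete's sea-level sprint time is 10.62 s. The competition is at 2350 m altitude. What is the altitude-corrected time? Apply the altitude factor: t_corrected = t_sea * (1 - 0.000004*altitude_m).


Correction factor = 1 - 0.000004 * 2350 = 0.9906
t_corrected = t_sea * factor = 10.62 * 0.9906
t_corrected = 10.5202 s

10.5202 s


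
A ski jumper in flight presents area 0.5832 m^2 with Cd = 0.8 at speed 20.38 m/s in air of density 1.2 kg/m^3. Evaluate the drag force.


Fd = 0.5 * Cd * rho * A * v^2
Fd = 0.5 * 0.8 * 1.2 * 0.5832 * 20.38^2
v^2 = 415.3444
Fd = 0.5 * 0.8 * 1.2 * 0.5832 * 415.3444 = 116.2698 N

116.2698 N


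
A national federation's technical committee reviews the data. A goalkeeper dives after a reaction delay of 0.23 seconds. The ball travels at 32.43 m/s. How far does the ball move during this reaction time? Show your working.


d = v * t
d = 32.43 * 0.23
d = 7.4589 m

7.4589 m


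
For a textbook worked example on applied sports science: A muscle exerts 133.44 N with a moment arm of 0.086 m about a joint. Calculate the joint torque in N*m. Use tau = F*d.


tau = F * d
tau = 133.44 * 0.086
tau = 11.4758 N*m

11.4758 N*m


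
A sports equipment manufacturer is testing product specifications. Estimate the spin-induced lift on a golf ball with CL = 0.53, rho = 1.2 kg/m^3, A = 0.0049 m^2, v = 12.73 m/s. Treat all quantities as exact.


FM = 0.5 * CL * rho * A * v^2
FM = 0.5 * 0.53 * 1.2 * 0.0049 * 12.73^2
v^2 = 162.0529
FM = 0.5 * 0.53 * 1.2 * 0.0049 * 162.0529 = 0.2525 N

0.2525 N


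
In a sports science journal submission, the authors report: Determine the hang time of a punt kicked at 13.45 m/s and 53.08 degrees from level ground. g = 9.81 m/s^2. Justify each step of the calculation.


T = 2*v*sin(theta)/g
sin(theta) = sin(53.08 deg) = 0.7995
T = 2*13.45*0.7995 / 9.81
T = 21.5059 / 9.81 = 2.1922 s

2.1922 s


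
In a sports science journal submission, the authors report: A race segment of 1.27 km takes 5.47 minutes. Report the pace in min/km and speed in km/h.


Pace = time / distance = 5.47 min / 1.27 km = 4.3071 min/km
Speed = distance / time_in_hours = 1.27 / 0.0912 hr
Speed = 13.9305 km/h

4.3071 min/km, 13.9305 km/h


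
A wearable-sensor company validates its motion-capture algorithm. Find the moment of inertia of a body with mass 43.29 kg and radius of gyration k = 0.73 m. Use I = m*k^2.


I = m * k^2
I = 43.29 * 0.73^2
I = 43.29 * 0.5329 = 23.0692 kg*m^2

23.0692 kg*m^2


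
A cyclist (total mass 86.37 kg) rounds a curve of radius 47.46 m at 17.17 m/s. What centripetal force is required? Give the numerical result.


Fc = m * v^2 / r
v^2 = 17.17^2 = 294.8089
Fc = 86.37 * 294.8089 / 47.46
Fc = 25462.6447 / 47.46 = 536.5075 N

536.5075 N


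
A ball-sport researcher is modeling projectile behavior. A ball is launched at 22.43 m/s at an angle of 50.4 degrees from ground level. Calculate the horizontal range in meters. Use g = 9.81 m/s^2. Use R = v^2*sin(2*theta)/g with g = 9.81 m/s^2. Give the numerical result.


R = v^2 * sin(2*theta) / g
Convert angle to radians: theta = 50.4 deg = 0.8796 rad
sin(2*theta) = sin(1.7593) = 0.9823
R = 22.43^2 * 0.9823 / 9.81
R = 503.1049 * 0.9823 / 9.81 = 50.3765 m

50.3765 m


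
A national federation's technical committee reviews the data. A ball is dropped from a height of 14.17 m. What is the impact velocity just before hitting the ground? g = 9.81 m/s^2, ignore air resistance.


v = sqrt(2 * g * h)
v = sqrt(2 * 9.81 * 14.17)
v = sqrt(278.0154) = 16.6738 m/s

16.6738 m/s


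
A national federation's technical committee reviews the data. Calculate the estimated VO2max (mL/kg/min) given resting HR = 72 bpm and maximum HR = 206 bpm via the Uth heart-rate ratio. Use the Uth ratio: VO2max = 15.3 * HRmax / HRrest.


VO2max = 15.3 * HRmax / HRrest
VO2max = 15.3 * 206 / 72
VO2max = 3151.8 / 72 = 43.775 mL/kg/min

43.775 mL/kg/min


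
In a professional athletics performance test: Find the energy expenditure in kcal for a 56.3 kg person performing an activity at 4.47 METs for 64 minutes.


kcal = MET * mass * time_hr
Convert time: 64 min = 1.0667 hr
kcal = 4.47 * 56.3 * 1.0667
kcal = 268.4384 kcal

268.4384 kcal


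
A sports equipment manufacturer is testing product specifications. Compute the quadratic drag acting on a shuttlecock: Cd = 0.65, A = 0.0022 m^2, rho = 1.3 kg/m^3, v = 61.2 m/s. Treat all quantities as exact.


Fd = 0.5 * Cd * rho * A * v^2
Fd = 0.5 * 0.65 * 1.3 * 0.0022 * 61.2^2
v^2 = 3745.44
Fd = 0.5 * 0.65 * 1.3 * 0.0022 * 3745.44 = 3.4814 N

3.4814 N


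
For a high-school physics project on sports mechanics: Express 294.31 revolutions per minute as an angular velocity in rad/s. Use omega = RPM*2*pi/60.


omega = RPM * 2 * pi / 60
omega = 294.31 * 2 * 3.14159 / 60
omega = 1849.2043 / 60 = 30.8201 rad/s

30.8201 rad/s


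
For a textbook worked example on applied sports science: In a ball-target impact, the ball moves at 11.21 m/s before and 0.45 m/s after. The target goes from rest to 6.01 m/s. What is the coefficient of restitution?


e = (v2_after - v1_after) / (v1_before - v2_before)
Numerator = 6.01 - 0.45 = 5.56
Denominator = 11.21 - 0 = 11.21
e = 5.56 / 11.21 = 0.496

0.496


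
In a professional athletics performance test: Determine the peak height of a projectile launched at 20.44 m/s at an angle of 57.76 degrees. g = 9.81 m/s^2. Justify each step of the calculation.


H = (v*sin(theta))^2 / (2*g)
vy = v*sin(theta) = 20.44 * sin(57.76 deg) = 17.2886 m/s
H = vy^2 / (2*g) = 298.895 / (2*9.81)
H = 298.895 / 19.62 = 15.2342 m

15.2342 m


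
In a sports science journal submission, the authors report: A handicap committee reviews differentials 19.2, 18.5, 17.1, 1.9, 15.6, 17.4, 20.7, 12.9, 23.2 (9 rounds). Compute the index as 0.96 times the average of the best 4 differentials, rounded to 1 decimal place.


All differentials: 19.2, 18.5, 17.1, 1.9, 15.6, 17.4, 20.7, 12.9, 23.2
Sorted: 1.9, 12.9, 15.6, 17.1, 17.4, 18.5, 19.2, 20.7, 23.2
Best 4: 1.9, 12.9, 15.6, 17.1
Average of best = 47.5 / 4 = 11.875
Raw index = 11.875 * 0.96 = 11.4
Handicap index = round(11.4, 1) = 11.4

11.4


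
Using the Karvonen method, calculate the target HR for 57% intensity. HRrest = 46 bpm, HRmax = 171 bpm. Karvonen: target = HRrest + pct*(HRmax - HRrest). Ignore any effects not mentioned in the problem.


Target = HRrest + pct*(HRmax - HRrest)
Heart rate reserve = HRmax - HRrest = 171 - 46 = 125 bpm
Fraction = 57% = 0.57
Target = 46 + 0.57 * 125
Target = 46 + 71.25 = 117.25 bpm

117.25 bpm


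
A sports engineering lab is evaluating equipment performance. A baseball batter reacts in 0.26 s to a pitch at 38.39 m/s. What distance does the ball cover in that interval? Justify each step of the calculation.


d = v * t
d = 38.39 * 0.26
d = 9.9814 m

9.9814 m


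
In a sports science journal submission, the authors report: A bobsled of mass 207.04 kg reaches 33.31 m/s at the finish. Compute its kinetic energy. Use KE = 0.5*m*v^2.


KE = 0.5 * m * v^2
KE = 0.5 * 207.04 * 33.31^2
KE = 0.5 * 207.04 * 1109.5561 = 114861.2475 J

114861.2475 J


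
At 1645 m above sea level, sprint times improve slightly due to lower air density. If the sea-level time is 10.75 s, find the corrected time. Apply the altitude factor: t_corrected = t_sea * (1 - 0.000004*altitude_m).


Correction factor = 1 - 0.000004 * 1645 = 0.99342
t_corrected = t_sea * factor = 10.75 * 0.99342
t_corrected = 10.6793 s

10.6793 s


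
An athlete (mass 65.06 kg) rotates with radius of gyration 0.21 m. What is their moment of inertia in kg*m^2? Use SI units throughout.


I = m * k^2
I = 65.06 * 0.21^2
I = 65.06 * 0.0441 = 2.8691 kg*m^2

2.8691 kg*m^2


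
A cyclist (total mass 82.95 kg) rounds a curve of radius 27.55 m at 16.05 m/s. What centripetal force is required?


Fc = m * v^2 / r
v^2 = 16.05^2 = 257.6025
Fc = 82.95 * 257.6025 / 27.55
Fc = 21368.1274 / 27.55 = 775.6126 N

775.6126 N


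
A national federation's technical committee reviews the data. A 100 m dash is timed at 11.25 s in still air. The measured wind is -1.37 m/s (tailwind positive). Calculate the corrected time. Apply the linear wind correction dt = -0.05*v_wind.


dt = -0.05 * v_wind = -0.05 * -1.37 = 0.0685 s
t_corrected = t_still + dt = 11.25 + (0.0685)
t_corrected = 11.3185 s

11.3185 s


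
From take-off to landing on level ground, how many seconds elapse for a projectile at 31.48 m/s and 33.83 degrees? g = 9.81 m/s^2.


T = 2*v*sin(theta)/g
sin(theta) = sin(33.83 deg) = 0.5567
T = 2*31.48*0.5567 / 9.81
T = 35.0518 / 9.81 = 3.5731 s

3.5731 s


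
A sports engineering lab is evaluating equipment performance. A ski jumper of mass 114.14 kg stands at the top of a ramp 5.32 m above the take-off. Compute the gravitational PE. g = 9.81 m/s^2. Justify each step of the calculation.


PE = m * g * h
PE = 114.14 * 9.81 * 5.32
PE = 1119.7134 * 5.32 = 5956.8753 J

5956.8753 J


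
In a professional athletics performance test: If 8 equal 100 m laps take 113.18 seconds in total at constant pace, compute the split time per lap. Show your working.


Split time = total_time / n_laps = 113.18 / 8
Split time = 14.1475 s per lap

14.1475 s


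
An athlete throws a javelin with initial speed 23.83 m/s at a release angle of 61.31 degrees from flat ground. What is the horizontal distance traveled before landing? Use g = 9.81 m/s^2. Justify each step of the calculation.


R = v^2 * sin(2*theta) / g
Convert angle to radians: theta = 61.31 deg = 1.0701 rad
sin(2*theta) = sin(2.1401) = 0.8423
R = 23.83^2 * 0.8423 / 9.81
R = 567.8689 * 0.8423 / 9.81 = 48.7559 m

48.7559 m


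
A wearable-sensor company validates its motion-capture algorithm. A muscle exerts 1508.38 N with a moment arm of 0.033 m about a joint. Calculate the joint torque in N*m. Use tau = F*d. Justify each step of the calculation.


tau = F * d
tau = 1508.38 * 0.033
tau = 49.7765 N*m

49.7765 N*m


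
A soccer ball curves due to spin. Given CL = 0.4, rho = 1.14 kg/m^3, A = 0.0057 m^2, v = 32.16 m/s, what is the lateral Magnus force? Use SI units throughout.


FM = 0.5 * CL * rho * A * v^2
FM = 0.5 * 0.4 * 1.14 * 0.0057 * 32.16^2
v^2 = 1034.2656
FM = 0.5 * 0.4 * 1.14 * 0.0057 * 1034.2656 = 1.3441 N

1.3441 N


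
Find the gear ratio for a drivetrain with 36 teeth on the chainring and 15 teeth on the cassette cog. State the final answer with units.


GR = front_teeth / rear_teeth
GR = 36 / 15
GR = 2.4

2.4


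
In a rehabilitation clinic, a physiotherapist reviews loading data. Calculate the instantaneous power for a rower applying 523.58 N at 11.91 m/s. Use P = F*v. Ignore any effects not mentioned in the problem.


P = F * v
P = 523.58 * 11.91
P = 6235.8378 W

6235.8378 W


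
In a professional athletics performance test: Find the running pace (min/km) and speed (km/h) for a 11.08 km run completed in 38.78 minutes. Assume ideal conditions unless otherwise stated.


Pace = time / distance = 38.78 min / 11.08 km = 3.5 min/km
Speed = distance / time_in_hours = 11.08 / 0.6463 hr
Speed = 17.1429 km/h

3.5 min/km, 17.1429 km/h


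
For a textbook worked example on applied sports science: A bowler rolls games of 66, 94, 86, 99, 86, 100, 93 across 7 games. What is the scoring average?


Average = sum / n
Sum = 624
Average = 624 / 7 = 89.1429

89.1429


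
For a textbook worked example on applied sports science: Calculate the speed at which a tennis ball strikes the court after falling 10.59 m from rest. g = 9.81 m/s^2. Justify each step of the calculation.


v = sqrt(2 * g * h)
v = sqrt(2 * 9.81 * 10.59)
v = sqrt(207.7758) = 14.4144 m/s

14.4144 m/s


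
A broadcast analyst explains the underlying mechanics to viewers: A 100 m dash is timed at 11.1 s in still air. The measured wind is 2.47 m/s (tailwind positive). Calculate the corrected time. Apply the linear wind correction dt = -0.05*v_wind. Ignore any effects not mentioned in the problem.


dt = -0.05 * v_wind = -0.05 * 2.47 = -0.1235 s
t_corrected = t_still + dt = 11.1 + (-0.1235)
t_corrected = 10.9765 s

10.9765 s


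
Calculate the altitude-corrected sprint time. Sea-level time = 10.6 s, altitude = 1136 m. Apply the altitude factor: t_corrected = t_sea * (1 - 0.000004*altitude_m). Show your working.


Correction factor = 1 - 0.000004 * 1136 = 0.995456
t_corrected = t_sea * factor = 10.6 * 0.995456
t_corrected = 10.5518 s

10.5518 s


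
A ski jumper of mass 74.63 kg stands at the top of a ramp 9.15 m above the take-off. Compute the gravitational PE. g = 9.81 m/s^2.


PE = m * g * h
PE = 74.63 * 9.81 * 9.15
PE = 732.1203 * 9.15 = 6698.9007 J

6698.9007 J


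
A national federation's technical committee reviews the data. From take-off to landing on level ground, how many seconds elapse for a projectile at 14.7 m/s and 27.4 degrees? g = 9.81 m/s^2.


T = 2*v*sin(theta)/g
sin(theta) = sin(27.4 deg) = 0.4602
T = 2*14.7*0.4602 / 9.81
T = 13.5299 / 9.81 = 1.3792 s

1.3792 s


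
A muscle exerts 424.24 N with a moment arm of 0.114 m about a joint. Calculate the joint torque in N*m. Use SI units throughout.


tau = F * d
tau = 424.24 * 0.114
tau = 48.3634 N*m

48.3634 N*m


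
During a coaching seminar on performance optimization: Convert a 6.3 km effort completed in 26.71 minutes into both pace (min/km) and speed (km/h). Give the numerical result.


Pace = time / distance = 26.71 min / 6.3 km = 4.2397 min/km
Speed = distance / time_in_hours = 6.3 / 0.4452 hr
Speed = 14.152 km/h

4.2397 min/km, 14.152 km/h


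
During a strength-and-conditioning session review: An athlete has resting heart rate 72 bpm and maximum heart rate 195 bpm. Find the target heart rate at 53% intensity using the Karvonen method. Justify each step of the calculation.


Target = HRrest + pct*(HRmax - HRrest)
Heart rate reserve = HRmax - HRrest = 195 - 72 = 123 bpm
Fraction = 53% = 0.53
Target = 72 + 0.53 * 123
Target = 72 + 65.19 = 137.19 bpm

137.19 bpm


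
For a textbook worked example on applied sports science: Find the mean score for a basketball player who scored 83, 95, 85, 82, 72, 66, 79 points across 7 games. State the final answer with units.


Average = sum / n
Sum = 562
Average = 562 / 7 = 80.2857

80.2857


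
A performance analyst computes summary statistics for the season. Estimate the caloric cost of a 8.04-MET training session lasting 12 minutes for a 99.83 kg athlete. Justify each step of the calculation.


kcal = MET * mass * time_hr
Convert time: 12 min = 0.2 hr
kcal = 8.04 * 99.83 * 0.2
kcal = 160.5266 kcal

160.5266 kcal


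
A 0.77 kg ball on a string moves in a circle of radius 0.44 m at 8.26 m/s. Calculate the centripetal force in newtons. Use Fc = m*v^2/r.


Fc = m * v^2 / r
v^2 = 8.26^2 = 68.2276
Fc = 0.77 * 68.2276 / 0.44
Fc = 52.5353 / 0.44 = 119.3983 N

119.3983 N


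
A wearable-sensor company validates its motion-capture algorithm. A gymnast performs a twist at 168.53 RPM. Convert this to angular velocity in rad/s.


omega = RPM * 2 * pi / 60
omega = 168.53 * 2 * 3.14159 / 60
omega = 1058.9052 / 60 = 17.6484 rad/s

17.6484 rad/s


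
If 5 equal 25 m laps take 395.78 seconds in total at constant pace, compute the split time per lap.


Split time = total_time / n_laps = 395.78 / 5
Split time = 79.156 s per lap

79.156 s


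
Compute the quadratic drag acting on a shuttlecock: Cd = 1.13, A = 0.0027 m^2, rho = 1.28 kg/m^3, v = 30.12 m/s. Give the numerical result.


Fd = 0.5 * Cd * rho * A * v^2
Fd = 0.5 * 1.13 * 1.28 * 0.0027 * 30.12^2
v^2 = 907.2144
Fd = 0.5 * 1.13 * 1.28 * 0.0027 * 907.2144 = 1.7715 N

1.7715 N


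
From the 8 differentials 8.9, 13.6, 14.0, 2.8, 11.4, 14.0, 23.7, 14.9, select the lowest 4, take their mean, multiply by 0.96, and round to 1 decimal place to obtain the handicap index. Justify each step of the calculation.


All differentials: 8.9, 13.6, 14.0, 2.8, 11.4, 14.0, 23.7, 14.9
Sorted: 2.8, 8.9, 11.4, 13.6, 14.0, 14.0, 14.9, 23.7
Best 4: 2.8, 8.9, 11.4, 13.6
Average of best = 36.7 / 4 = 9.175
Raw index = 9.175 * 0.96 = 8.808
Handicap index = round(8.808, 1) = 8.8

8.8


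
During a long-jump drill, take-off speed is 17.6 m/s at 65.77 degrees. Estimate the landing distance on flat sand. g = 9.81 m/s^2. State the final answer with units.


R = v^2 * sin(2*theta) / g
Convert angle to radians: theta = 65.77 deg = 1.1479 rad
sin(2*theta) = sin(2.2958) = 0.7485
R = 17.6^2 * 0.7485 / 9.81
R = 309.76 * 0.7485 / 9.81 = 23.6344 m

23.6344 m


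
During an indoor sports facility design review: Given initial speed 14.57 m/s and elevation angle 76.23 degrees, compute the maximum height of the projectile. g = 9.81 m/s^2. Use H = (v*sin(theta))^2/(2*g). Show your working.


H = (v*sin(theta))^2 / (2*g)
vy = v*sin(theta) = 14.57 * sin(76.23 deg) = 14.1512 m/s
H = vy^2 / (2*g) = 200.2577 / (2*9.81)
H = 200.2577 / 19.62 = 10.2068 m

10.2068 m


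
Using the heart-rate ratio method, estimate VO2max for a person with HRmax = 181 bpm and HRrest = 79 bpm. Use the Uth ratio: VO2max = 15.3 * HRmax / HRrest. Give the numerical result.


VO2max = 15.3 * HRmax / HRrest
VO2max = 15.3 * 181 / 79
VO2max = 2769.3 / 79 = 35.0544 mL/kg/min

35.0544 mL/kg/min


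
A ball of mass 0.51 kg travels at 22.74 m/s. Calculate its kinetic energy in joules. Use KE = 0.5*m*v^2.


KE = 0.5 * m * v^2
KE = 0.5 * 0.51 * 22.74^2
KE = 0.5 * 0.51 * 517.1076 = 131.8624 J

131.8624 J


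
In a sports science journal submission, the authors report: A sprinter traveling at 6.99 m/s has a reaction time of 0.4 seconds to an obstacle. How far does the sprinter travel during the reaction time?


d = v * t
d = 6.99 * 0.4
d = 2.796 m

2.796 m


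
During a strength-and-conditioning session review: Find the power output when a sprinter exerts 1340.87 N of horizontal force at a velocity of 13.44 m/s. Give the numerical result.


P = F * v
P = 1340.87 * 13.44
P = 18021.2928 W

18021.2928 W


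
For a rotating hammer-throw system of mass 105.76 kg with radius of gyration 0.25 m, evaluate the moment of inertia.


I = m * k^2
I = 105.76 * 0.25^2
I = 105.76 * 0.0625 = 6.61 kg*m^2

6.61 kg*m^2


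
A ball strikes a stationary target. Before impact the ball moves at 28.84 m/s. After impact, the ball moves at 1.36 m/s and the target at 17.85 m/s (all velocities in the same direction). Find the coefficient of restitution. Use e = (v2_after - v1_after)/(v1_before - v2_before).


e = (v2_after - v1_after) / (v1_before - v2_before)
Numerator = 17.85 - 1.36 = 16.49
Denominator = 28.84 - 0 = 28.84
e = 16.49 / 28.84 = 0.5718

0.5718


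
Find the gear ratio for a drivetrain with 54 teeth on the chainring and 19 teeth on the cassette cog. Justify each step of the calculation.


GR = front_teeth / rear_teeth
GR = 54 / 19
GR = 2.8421

2.8421


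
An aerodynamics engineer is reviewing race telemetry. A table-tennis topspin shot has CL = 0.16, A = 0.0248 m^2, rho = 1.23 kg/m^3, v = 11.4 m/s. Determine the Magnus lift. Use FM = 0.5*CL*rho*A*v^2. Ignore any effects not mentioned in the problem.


FM = 0.5 * CL * rho * A * v^2
FM = 0.5 * 0.16 * 1.23 * 0.0248 * 11.4^2
v^2 = 129.96
FM = 0.5 * 0.16 * 1.23 * 0.0248 * 129.96 = 0.3171 N

0.3171 N


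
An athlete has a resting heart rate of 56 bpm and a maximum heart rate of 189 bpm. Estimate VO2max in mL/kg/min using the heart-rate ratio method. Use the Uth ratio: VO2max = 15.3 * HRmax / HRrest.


VO2max = 15.3 * HRmax / HRrest
VO2max = 15.3 * 189 / 56
VO2max = 2891.7 / 56 = 51.6375 mL/kg/min

51.6375 mL/kg/min


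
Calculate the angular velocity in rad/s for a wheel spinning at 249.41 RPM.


omega = RPM * 2 * pi / 60
omega = 249.41 * 2 * 3.14159 / 60
omega = 1567.0892 / 60 = 26.1182 rad/s

26.1182 rad/s
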